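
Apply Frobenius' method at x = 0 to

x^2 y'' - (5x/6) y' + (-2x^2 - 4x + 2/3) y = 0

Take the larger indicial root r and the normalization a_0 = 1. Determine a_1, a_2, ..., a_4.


Write in Frobenius form y'' + (p(x)/x) y' + (q(x)/x^2) y = 0:
  p(x) = -5/6,  q(x) = -2x^2 - 4x + 2/3.
Indicial equation: r(r-1) + (-5/6) r + (2/3) = 0 -> roots r_1 = 4/3, r_2 = 1/2.
Take r = r_1 = 4/3. Let y(x) = x^r sum_{n>=0} a_n x^n with a_0 = 1.
Substitute y = x^r sum a_n x^n and match x^{r+n}. The recurrence is
  D(n) a_n - 4 a_{n-1} - 2 a_{n-2} = 0,  where D(n) = (r+n)(r+n-1) + (-5/6)(r+n) + (2/3).
  a_n = [4 a_{n-1} + 2 a_{n-2}] / D(n).
Since the indicial polynomial factors as (r - r_1)(r - r_2), D(n) = (r_1 + n - r_1)(r_1 + n - r_2) = n(n + 5/6).
Evaluating step by step (a_0 = 1):
  n = 1: D(1) = 1(1 + 5/6) = 11/6; numerator = 4(1) = 4; a_1 = (4)/(11/6) = 24/11
  n = 2: D(2) = 2(2 + 5/6) = 17/3; numerator = 4(24/11) + 2(1) = 118/11; a_2 = (118/11)/(17/3) = 354/187
  n = 3: D(3) = 3(3 + 5/6) = 23/2; numerator = 4(354/187) + 2(24/11) = 2232/187; a_3 = (2232/187)/(23/2) = 4464/4301
  n = 4: D(4) = 4(4 + 5/6) = 58/3; numerator = 4(4464/4301) + 2(354/187) = 34140/4301; a_4 = (34140/4301)/(58/3) = 51210/124729

r = 4/3; a_0 = 1; a_1 = 24/11; a_2 = 354/187; a_3 = 4464/4301; a_4 = 51210/124729


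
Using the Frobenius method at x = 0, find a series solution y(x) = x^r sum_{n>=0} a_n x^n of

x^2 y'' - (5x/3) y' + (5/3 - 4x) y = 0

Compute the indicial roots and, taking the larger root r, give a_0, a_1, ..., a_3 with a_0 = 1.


Write in Frobenius form y'' + (p(x)/x) y' + (q(x)/x^2) y = 0:
  p(x) = -5/3,  q(x) = 5/3 - 4x.
Indicial equation: r(r-1) + (-5/3) r + (5/3) = 0 -> roots r_1 = 5/3, r_2 = 1.
Take r = r_1 = 5/3. Let y(x) = x^r sum_{n>=0} a_n x^n with a_0 = 1.
Substitute y = x^r sum a_n x^n and match x^{r+n}. The recurrence is
  D(n) a_n - 4 a_{n-1} = 0,  where D(n) = (r+n)(r+n-1) + (-5/3)(r+n) + (5/3).
  a_n = 4 / D(n) * a_{n-1}.
Since the indicial polynomial factors as (r - r_1)(r - r_2), D(n) = (r_1 + n - r_1)(r_1 + n - r_2) = n(n + 2/3).
Evaluating step by step (a_0 = 1):
  n = 1: D(1) = 1(1 + 2/3) = 5/3; numerator = 4(1) = 4; a_1 = (4)/(5/3) = 12/5
  n = 2: D(2) = 2(2 + 2/3) = 16/3; numerator = 4(12/5) = 48/5; a_2 = (48/5)/(16/3) = 9/5
  n = 3: D(3) = 3(3 + 2/3) = 11; numerator = 4(9/5) = 36/5; a_3 = (36/5)/(11) = 36/55

r = 5/3; a_0 = 1; a_1 = 12/5; a_2 = 9/5; a_3 = 36/55


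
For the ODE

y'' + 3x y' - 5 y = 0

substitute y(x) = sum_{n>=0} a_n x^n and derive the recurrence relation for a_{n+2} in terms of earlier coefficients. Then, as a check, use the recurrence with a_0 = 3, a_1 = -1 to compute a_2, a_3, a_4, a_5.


Substitute y = sum_n a_n x^n.
y''(x) has coefficient (n+2)(n+1) a_{n+2} at x^n;
3 x y'(x) has coefficient 3 n a_n at x^n (shift);
-5 y(x) has coefficient -5 a_n at x^n.
Matching x^n: (n+2)(n+1) a_{n+2} + (3n - 5) a_n = 0.
Thus a_{n+2} = (-3n + 5) / ((n+1)(n+2)) * a_n.

Check with a_0 = 3, a_1 = -1 (apply the recurrence for n = 0, 1, 2, 3): a_0 = 3, a_1 = -1, a_2 = 15/2, a_3 = -1/3, a_4 = -5/8, a_5 = 1/15.

a_(n+2) = (-3n + 5) / ((n+1)(n+2)) * a_n; check: a_0 = 3, a_1 = -1, a_2 = 15/2, a_3 = -1/3, a_4 = -5/8, a_5 = 1/15


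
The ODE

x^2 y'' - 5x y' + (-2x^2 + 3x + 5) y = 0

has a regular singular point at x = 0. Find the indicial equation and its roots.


Divide by x^2 to reach normal form y'' + P_1(x) y' + P_2(x) y = 0 with P_1(x) = -5/x and P_2(x) = -2 + 3/x + 5/x^2.
x = 0 is a singular point because the y'-coefficient -5/x has a pole at x = 0 and the y-coefficient -2 + 3/x + 5/x^2 has a pole at x = 0.
It is a regular singular point because x P_1(x) = p(x) = -5 and x^2 P_2(x) = q(x) = -2x^2 + 3x + 5 are polynomials, hence analytic at x = 0.
p(0) = -5,  q(0) = 5.
Indicial equation: r(r-1) + p(0) r + q(0) = 0, i.e. r^2 + (p(0) - 1) r + q(0) = 0, i.e. r^2 - 6 r + 5 = 0.
Discriminant: (-6)^2 - 4(5) = 16, so r = (6 ± 4)/2.
Solving: r_1 = 5, r_2 = 1.

indicial: r^2 - 6 r + 5 = 0; roots r_1 = 5, r_2 = 1


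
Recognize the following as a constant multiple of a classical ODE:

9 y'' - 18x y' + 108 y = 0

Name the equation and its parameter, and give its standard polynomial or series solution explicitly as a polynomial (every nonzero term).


All three coefficients share the factor 9; dividing through by 9 gives  y'' - 2x y' + 12 y = 0.
This matches the Hermite equation y'' - 2x y' + 2n y = 0 with 2n = 12, so n = 6; the polynomial solution is H_6(x).
With y = sum_k a_k x^k, matching x^k gives (k+2)(k+1) a_{k+2} = 2(k - n) a_k = 2(k - 6) a_k. The right side vanishes at k = 6, so the series with the parity of 6 terminates at degree 6.
Standard normalization: leading coefficient of H_n is 2^n, so a_6 = 2^6 = 64. Work downward with a_k = (k+1)(k+2) a_{k+2} / (2(k - n)):
  a_4 = (5)(6)(64) / (2(4 - 6)) = 1920/(-4) = -480
  a_2 = (3)(4)(-480) / (2(2 - 6)) = -5760/(-8) = 720
  a_0 = (1)(2)(720) / (2(0 - 6)) = 1440/(-12) = -120
Hence H_6(x) = 64 x^6 - 480 x^4 + 720 x^2 - 120.

H_6(x); series = 64 x^6 - 480 x^4 + 720 x^2 - 120


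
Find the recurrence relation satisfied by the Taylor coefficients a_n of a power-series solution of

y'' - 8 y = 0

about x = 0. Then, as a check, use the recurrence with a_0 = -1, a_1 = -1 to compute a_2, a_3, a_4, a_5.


Substitute y = sum_n a_n x^n into y'' + (const) y = 0.
y''(x) = sum_{n>=0} (n+2)(n+1) a_{n+2} x^n.
The ODE becomes sum_n [(n+2)(n+1) a_{n+2} - 8 a_n] x^n = 0.
Setting each coefficient to zero gives the recurrence:
  (n+2)(n+1) a_{n+2} - 8 a_n = 0,
  a_{n+2} = 8 / ((n+1)(n+2)) a_n.

Check with a_0 = -1, a_1 = -1 (apply the recurrence for n = 0, 1, 2, 3): a_0 = -1, a_1 = -1, a_2 = -4, a_3 = -4/3, a_4 = -8/3, a_5 = -8/15.

a_{n+2} = 8/((n+1)(n+2)) * a_n; check: a_0 = -1, a_1 = -1, a_2 = -4, a_3 = -4/3, a_4 = -8/3, a_5 = -8/15


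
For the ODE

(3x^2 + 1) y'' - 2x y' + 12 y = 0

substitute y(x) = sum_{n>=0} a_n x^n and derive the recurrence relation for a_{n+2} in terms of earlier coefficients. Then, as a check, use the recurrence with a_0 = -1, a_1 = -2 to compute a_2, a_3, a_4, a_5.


Substitute y = sum_n a_n x^n.
(1 + 3 x^2) y'' contributes (n+2)(n+1) a_{n+2} + 3 n(n-1) a_n at x^n.
-2 x y'(x) contributes -2 n a_n at x^n.
12 y(x) contributes 12 a_n at x^n.
Matching x^n: (n+2)(n+1) a_{n+2} + (3 n(n-1) - 2 n + 12) a_n = 0.
Thus a_{n+2} = (-3 n(n-1) + 2 n - 12) / ((n+1)(n+2)) * a_n.

Check with a_0 = -1, a_1 = -2 (apply the recurrence for n = 0, 1, 2, 3): a_0 = -1, a_1 = -2, a_2 = 6, a_3 = 10/3, a_4 = -7, a_5 = -4.

a_(n+2) = (-3 n(n-1) + 2 n - 12) / ((n+1)(n+2)) * a_n; check: a_0 = -1, a_1 = -2, a_2 = 6, a_3 = 10/3, a_4 = -7, a_5 = -4


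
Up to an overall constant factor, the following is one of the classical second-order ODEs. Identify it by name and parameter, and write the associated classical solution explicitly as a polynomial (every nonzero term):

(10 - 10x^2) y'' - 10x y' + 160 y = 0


All three coefficients share the factor 10; dividing through by 10 gives  (1 - x^2) y'' - x y' + 16 y = 0.
This matches the Chebyshev equation (1 - x^2) y'' - x y' + n^2 y = 0 (note the -x y' term, not -2x y') with n^2 = 16, so n = 4; the polynomial solution is T_4(x).
With y = sum_k a_k x^k, matching x^k gives (k+2)(k+1) a_{k+2} = (k^2 - n^2) a_k = (k - 4)(k + 4) a_k. The right side vanishes at k = 4, so the series with the parity of 4 terminates at degree 4.
Standard normalization: leading coefficient of T_n is 2^(n-1), so a_4 = 2^3 = 8. Work downward with a_k = (k+1)(k+2) a_{k+2} / ((k - 4)(k + 4)):
  a_2 = (3)(4)(8) / ((2 - 4)(2 + 4)) = 96/(-12) = -8
  a_0 = (1)(2)(-8) / ((0 - 4)(0 + 4)) = -16/(-16) = 1
Hence T_4(x) = 8 x^4 - 8 x^2 + 1.

T_4(x); series = 8 x^4 - 8 x^2 + 1


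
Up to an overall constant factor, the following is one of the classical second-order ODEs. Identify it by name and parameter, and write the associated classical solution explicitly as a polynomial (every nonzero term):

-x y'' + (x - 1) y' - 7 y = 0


All three coefficients share the factor -1; dividing through by -1 gives  x y'' + (1 - x) y' + 7 y = 0.
This matches the Laguerre equation x y'' + (1 - x) y' + n y = 0 with n = 7; the polynomial solution is L_7(x).
With y = sum_k a_k x^k, matching x^k gives (k+1)k a_{k+1} + (k+1) a_{k+1} - k a_k + n a_k = 0, i.e. (k+1)^2 a_{k+1} = (k - n) a_k = (k - 7) a_k. The right side vanishes at k = 7, so the series terminates at degree 7.
Standard normalization L_n(0) = 1 gives a_0 = 1. Work upward with a_{k+1} = (k - 7) a_k / (k+1)^2:
  a_1 = (0 - 7)(1) / 1^2 = -7/1 = -7
  a_2 = (1 - 7)(-7) / 2^2 = 42/4 = 21/2
  a_3 = (2 - 7)(21/2) / 3^2 = (-105/2)/9 = -35/6
  a_4 = (3 - 7)(-35/6) / 4^2 = (70/3)/16 = 35/24
  a_5 = (4 - 7)(35/24) / 5^2 = (-35/8)/25 = -7/40
  a_6 = (5 - 7)(-7/40) / 6^2 = (7/20)/36 = 7/720
  a_7 = (6 - 7)(7/720) / 7^2 = (-7/720)/49 = -1/5040
Hence L_7(x) = -x^7/5040 + 7 x^6/720 - 7 x^5/40 + 35 x^4/24 - 35 x^3/6 + 21 x^2/2 - 7 x + 1.

L_7(x); series = -x^7/5040 + 7 x^6/720 - 7 x^5/40 + 35 x^4/24 - 35 x^3/6 + 21 x^2/2 - 7 x + 1


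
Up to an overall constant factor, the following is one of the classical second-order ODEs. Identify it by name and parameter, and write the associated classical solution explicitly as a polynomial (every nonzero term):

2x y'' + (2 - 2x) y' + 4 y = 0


All three coefficients share the factor 2; dividing through by 2 gives  x y'' + (1 - x) y' + 2 y = 0.
This matches the Laguerre equation x y'' + (1 - x) y' + n y = 0 with n = 2; the polynomial solution is L_2(x).
With y = sum_k a_k x^k, matching x^k gives (k+1)k a_{k+1} + (k+1) a_{k+1} - k a_k + n a_k = 0, i.e. (k+1)^2 a_{k+1} = (k - n) a_k = (k - 2) a_k. The right side vanishes at k = 2, so the series terminates at degree 2.
Standard normalization L_n(0) = 1 gives a_0 = 1. Work upward with a_{k+1} = (k - 2) a_k / (k+1)^2:
  a_1 = (0 - 2)(1) / 1^2 = -2/1 = -2
  a_2 = (1 - 2)(-2) / 2^2 = 2/4 = 1/2
Hence L_2(x) = x^2/2 - 2 x + 1.

L_2(x); series = x^2/2 - 2 x + 1


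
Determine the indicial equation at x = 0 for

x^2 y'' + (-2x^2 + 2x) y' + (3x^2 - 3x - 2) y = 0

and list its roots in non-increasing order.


Divide by x^2 to reach normal form y'' + P_1(x) y' + P_2(x) y = 0 with P_1(x) = -2 + 2/x and P_2(x) = 3 - 3/x - 2/x^2.
x = 0 is a singular point because the y'-coefficient -2 + 2/x has a pole at x = 0 and the y-coefficient 3 - 3/x - 2/x^2 has a pole at x = 0.
It is a regular singular point because x P_1(x) = p(x) = 2 - 2x and x^2 P_2(x) = q(x) = 3x^2 - 3x - 2 are polynomials, hence analytic at x = 0.
p(0) = 2,  q(0) = -2.
Indicial equation: r(r-1) + p(0) r + q(0) = 0, i.e. r^2 + (p(0) - 1) r + q(0) = 0, i.e. r^2 + 1 r - 2 = 0.
Discriminant: (1)^2 - 4(-2) = 9, so r = (-1 ± 3)/2.
Solving: r_1 = 1, r_2 = -2.

indicial: r^2 + 1 r - 2 = 0; roots r_1 = 1, r_2 = -2


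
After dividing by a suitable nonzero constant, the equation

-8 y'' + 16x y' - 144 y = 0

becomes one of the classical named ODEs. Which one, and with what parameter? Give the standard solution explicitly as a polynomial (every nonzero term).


All three coefficients share the factor -8; dividing through by -8 gives  y'' - 2x y' + 18 y = 0.
This matches the Hermite equation y'' - 2x y' + 2n y = 0 with 2n = 18, so n = 9; the polynomial solution is H_9(x).
With y = sum_k a_k x^k, matching x^k gives (k+2)(k+1) a_{k+2} = 2(k - n) a_k = 2(k - 9) a_k. The right side vanishes at k = 9, so the series with the parity of 9 terminates at degree 9.
Standard normalization: leading coefficient of H_n is 2^n, so a_9 = 2^9 = 512. Work downward with a_k = (k+1)(k+2) a_{k+2} / (2(k - n)):
  a_7 = (8)(9)(512) / (2(7 - 9)) = 36864/(-4) = -9216
  a_5 = (6)(7)(-9216) / (2(5 - 9)) = -387072/(-8) = 48384
  a_3 = (4)(5)(48384) / (2(3 - 9)) = 967680/(-12) = -80640
  a_1 = (2)(3)(-80640) / (2(1 - 9)) = -483840/(-16) = 30240
Hence H_9(x) = 512 x^9 - 9216 x^7 + 48384 x^5 - 80640 x^3 + 30240 x.

H_9(x); series = 512 x^9 - 9216 x^7 + 48384 x^5 - 80640 x^3 + 30240 x


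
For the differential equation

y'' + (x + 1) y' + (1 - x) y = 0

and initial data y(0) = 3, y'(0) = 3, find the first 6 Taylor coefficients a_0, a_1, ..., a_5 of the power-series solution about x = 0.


Ansatz: y(x) = sum_{n>=0} a_n x^n, so y'(x) = sum_{n>=1} n a_n x^(n-1) and y''(x) = sum_{n>=2} n(n-1) a_n x^(n-2).
Substitute into P(x) y'' + Q(x) y' + R(x) y = 0 with P(x) = 1, Q(x) = x + 1, R(x) = 1 - x, and match powers of x.
Initial conditions: a_0 = 3, a_1 = 3.
Setting the coefficient of each power of x to zero and solving order by order (substituting the coefficients already found):
  x^0: 2 a_2 + a_1 + a_0 = 0  ->  2 a_2 = -a_1 - a_0 = -6  ->  a_2 = -3
  x^1: 6 a_3 + 2 a_2 + 2 a_1 - a_0 = 0  ->  6 a_3 = -2 a_2 - 2 a_1 + a_0 = 3  ->  a_3 = 1/2
  x^2: 12 a_4 + 3 a_3 + 3 a_2 - a_1 = 0  ->  12 a_4 = -3 a_3 - 3 a_2 + a_1 = 21/2  ->  a_4 = 7/8
  x^3: 20 a_5 + 4 a_4 + 4 a_3 - a_2 = 0  ->  20 a_5 = -4 a_4 - 4 a_3 + a_2 = -17/2  ->  a_5 = -17/40
Truncated series: y(x) = 3 + 3 x - 3 x^2 + (1/2) x^3 + (7/8) x^4 - (17/40) x^5 + O(x^6).

a_0 = 3; a_1 = 3; a_2 = -3; a_3 = 1/2; a_4 = 7/8; a_5 = -17/40


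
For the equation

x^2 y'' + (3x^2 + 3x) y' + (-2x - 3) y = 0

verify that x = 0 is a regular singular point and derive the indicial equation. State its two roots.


Divide by x^2 to reach normal form y'' + P_1(x) y' + P_2(x) y = 0 with P_1(x) = 3 + 3/x and P_2(x) = -2/x - 3/x^2.
x = 0 is a singular point because the y'-coefficient 3 + 3/x has a pole at x = 0 and the y-coefficient -2/x - 3/x^2 has a pole at x = 0.
It is a regular singular point because x P_1(x) = p(x) = 3x + 3 and x^2 P_2(x) = q(x) = -2x - 3 are polynomials, hence analytic at x = 0.
p(0) = 3,  q(0) = -3.
Indicial equation: r(r-1) + p(0) r + q(0) = 0, i.e. r^2 + (p(0) - 1) r + q(0) = 0, i.e. r^2 + 2 r - 3 = 0.
Discriminant: (2)^2 - 4(-3) = 16, so r = (-2 ± 4)/2.
Solving: r_1 = 1, r_2 = -3.

indicial: r^2 + 2 r - 3 = 0; roots r_1 = 1, r_2 = -3


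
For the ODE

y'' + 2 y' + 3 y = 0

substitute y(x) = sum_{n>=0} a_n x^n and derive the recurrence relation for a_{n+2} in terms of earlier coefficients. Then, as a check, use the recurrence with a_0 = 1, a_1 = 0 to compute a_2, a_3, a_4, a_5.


Substitute y = sum_n a_n x^n.
y''(x) has coefficient (n+2)(n+1) a_{n+2} at x^n;
2 y'(x) has coefficient 2 (n+1) a_{n+1} at x^n;
3 y(x) has coefficient 3 a_n at x^n.
Matching x^n: (n+2)(n+1) a_{n+2} + 2 (n+1) a_{n+1} + 3 a_n = 0.
Thus a_{n+2} = [-2 (n+1) a_{n+1} - 3 a_n] / ((n+1)(n+2)).

Check with a_0 = 1, a_1 = 0 (apply the recurrence for n = 0, 1, 2, 3): a_0 = 1, a_1 = 0, a_2 = -3/2, a_3 = 1, a_4 = -1/8, a_5 = -1/10.

a_(n+2) = [-2 (n+1) a_(n+1) - 3 a_n] / ((n+1)(n+2)); check: a_0 = 1, a_1 = 0, a_2 = -3/2, a_3 = 1, a_4 = -1/8, a_5 = -1/10


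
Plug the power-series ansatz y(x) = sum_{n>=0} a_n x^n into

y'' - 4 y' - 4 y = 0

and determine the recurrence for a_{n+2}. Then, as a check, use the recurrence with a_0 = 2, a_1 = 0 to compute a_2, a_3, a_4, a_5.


Substitute y = sum_n a_n x^n.
y''(x) has coefficient (n+2)(n+1) a_{n+2} at x^n;
-4 y'(x) has coefficient -4 (n+1) a_{n+1} at x^n;
-4 y(x) has coefficient -4 a_n at x^n.
Matching x^n: (n+2)(n+1) a_{n+2} - 4 (n+1) a_{n+1} - 4 a_n = 0.
Thus a_{n+2} = [4 (n+1) a_{n+1} + 4 a_n] / ((n+1)(n+2)).

Check with a_0 = 2, a_1 = 0 (apply the recurrence for n = 0, 1, 2, 3): a_0 = 2, a_1 = 0, a_2 = 4, a_3 = 16/3, a_4 = 20/3, a_5 = 32/5.

a_(n+2) = [4 (n+1) a_(n+1) + 4 a_n] / ((n+1)(n+2)); check: a_0 = 2, a_1 = 0, a_2 = 4, a_3 = 16/3, a_4 = 20/3, a_5 = 32/5


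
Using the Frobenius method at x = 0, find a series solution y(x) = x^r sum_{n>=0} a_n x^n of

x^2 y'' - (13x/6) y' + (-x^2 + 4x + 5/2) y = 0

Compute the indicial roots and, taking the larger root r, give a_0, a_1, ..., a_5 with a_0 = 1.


Write in Frobenius form y'' + (p(x)/x) y' + (q(x)/x^2) y = 0:
  p(x) = -13/6,  q(x) = -x^2 + 4x + 5/2.
Indicial equation: r(r-1) + (-13/6) r + (5/2) = 0 -> roots r_1 = 5/3, r_2 = 3/2.
Take r = r_1 = 5/3. Let y(x) = x^r sum_{n>=0} a_n x^n with a_0 = 1.
Substitute y = x^r sum a_n x^n and match x^{r+n}. The recurrence is
  D(n) a_n + 4 a_{n-1} - 1 a_{n-2} = 0,  where D(n) = (r+n)(r+n-1) + (-13/6)(r+n) + (5/2).
  a_n = [-4 a_{n-1} + 1 a_{n-2}] / D(n).
Since the indicial polynomial factors as (r - r_1)(r - r_2), D(n) = (r_1 + n - r_1)(r_1 + n - r_2) = n(n + 1/6).
Evaluating step by step (a_0 = 1):
  n = 1: D(1) = 1(1 + 1/6) = 7/6; numerator = -4(1) = -4; a_1 = (-4)/(7/6) = -24/7
  n = 2: D(2) = 2(2 + 1/6) = 13/3; numerator = -4(-24/7) + 1(1) = 103/7; a_2 = (103/7)/(13/3) = 309/91
  n = 3: D(3) = 3(3 + 1/6) = 19/2; numerator = -4(309/91) + 1(-24/7) = -1548/91; a_3 = (-1548/91)/(19/2) = -3096/1729
  n = 4: D(4) = 4(4 + 1/6) = 50/3; numerator = -4(-3096/1729) + 1(309/91) = 18255/1729; a_4 = (18255/1729)/(50/3) = 10953/17290
  n = 5: D(5) = 5(5 + 1/6) = 155/6; numerator = -4(10953/17290) + 1(-3096/1729) = -37386/8645; a_5 = (-37386/8645)/(155/6) = -7236/43225

r = 5/3; a_0 = 1; a_1 = -24/7; a_2 = 309/91; a_3 = -3096/1729; a_4 = 10953/17290; a_5 = -7236/43225


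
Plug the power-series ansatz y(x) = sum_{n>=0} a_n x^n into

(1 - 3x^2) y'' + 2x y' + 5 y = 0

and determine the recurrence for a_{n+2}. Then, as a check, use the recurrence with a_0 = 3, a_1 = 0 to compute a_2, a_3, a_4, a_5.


Substitute y = sum_n a_n x^n.
(1 - 3 x^2) y'' contributes (n+2)(n+1) a_{n+2} - 3 n(n-1) a_n at x^n.
2 x y'(x) contributes 2 n a_n at x^n.
5 y(x) contributes 5 a_n at x^n.
Matching x^n: (n+2)(n+1) a_{n+2} + (-3 n(n-1) + 2 n + 5) a_n = 0.
Thus a_{n+2} = (3 n(n-1) - 2 n - 5) / ((n+1)(n+2)) * a_n.

Check with a_0 = 3, a_1 = 0 (apply the recurrence for n = 0, 1, 2, 3): a_0 = 3, a_1 = 0, a_2 = -15/2, a_3 = 0, a_4 = 15/8, a_5 = 0.

a_(n+2) = (3 n(n-1) - 2 n - 5) / ((n+1)(n+2)) * a_n; check: a_0 = 3, a_1 = 0, a_2 = -15/2, a_3 = 0, a_4 = 15/8, a_5 = 0


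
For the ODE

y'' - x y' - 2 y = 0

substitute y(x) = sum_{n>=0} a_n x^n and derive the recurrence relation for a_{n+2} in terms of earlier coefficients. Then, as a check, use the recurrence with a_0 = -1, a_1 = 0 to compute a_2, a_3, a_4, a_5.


Substitute y = sum_n a_n x^n.
y''(x) has coefficient (n+2)(n+1) a_{n+2} at x^n;
-x y'(x) has coefficient -n a_n at x^n (shift);
-2 y(x) has coefficient -2 a_n at x^n.
Matching x^n: (n+2)(n+1) a_{n+2} + (-n - 2) a_n = 0.
Thus a_{n+2} = (n + 2) / ((n+1)(n+2)) * a_n.

Check with a_0 = -1, a_1 = 0 (apply the recurrence for n = 0, 1, 2, 3): a_0 = -1, a_1 = 0, a_2 = -1, a_3 = 0, a_4 = -1/3, a_5 = 0.

a_(n+2) = (n + 2) / ((n+1)(n+2)) * a_n; check: a_0 = -1, a_1 = 0, a_2 = -1, a_3 = 0, a_4 = -1/3, a_5 = 0


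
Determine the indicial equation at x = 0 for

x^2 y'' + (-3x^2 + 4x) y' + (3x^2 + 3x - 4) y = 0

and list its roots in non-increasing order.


Divide by x^2 to reach normal form y'' + P_1(x) y' + P_2(x) y = 0 with P_1(x) = -3 + 4/x and P_2(x) = 3 + 3/x - 4/x^2.
x = 0 is a singular point because the y'-coefficient -3 + 4/x has a pole at x = 0 and the y-coefficient 3 + 3/x - 4/x^2 has a pole at x = 0.
It is a regular singular point because x P_1(x) = p(x) = 4 - 3x and x^2 P_2(x) = q(x) = 3x^2 + 3x - 4 are polynomials, hence analytic at x = 0.
p(0) = 4,  q(0) = -4.
Indicial equation: r(r-1) + p(0) r + q(0) = 0, i.e. r^2 + (p(0) - 1) r + q(0) = 0, i.e. r^2 + 3 r - 4 = 0.
Discriminant: (3)^2 - 4(-4) = 25, so r = (-3 ± 5)/2.
Solving: r_1 = 1, r_2 = -4.

indicial: r^2 + 3 r - 4 = 0; roots r_1 = 1, r_2 = -4


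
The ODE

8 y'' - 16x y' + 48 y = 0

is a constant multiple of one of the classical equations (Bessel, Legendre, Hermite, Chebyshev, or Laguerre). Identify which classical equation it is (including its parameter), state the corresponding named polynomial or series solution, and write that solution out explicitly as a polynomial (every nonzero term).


All three coefficients share the factor 8; dividing through by 8 gives  y'' - 2x y' + 6 y = 0.
This matches the Hermite equation y'' - 2x y' + 2n y = 0 with 2n = 6, so n = 3; the polynomial solution is H_3(x).
With y = sum_k a_k x^k, matching x^k gives (k+2)(k+1) a_{k+2} = 2(k - n) a_k = 2(k - 3) a_k. The right side vanishes at k = 3, so the series with the parity of 3 terminates at degree 3.
Standard normalization: leading coefficient of H_n is 2^n, so a_3 = 2^3 = 8. Work downward with a_k = (k+1)(k+2) a_{k+2} / (2(k - n)):
  a_1 = (2)(3)(8) / (2(1 - 3)) = 48/(-4) = -12
Hence H_3(x) = 8 x^3 - 12 x.

H_3(x); series = 8 x^3 - 12 x


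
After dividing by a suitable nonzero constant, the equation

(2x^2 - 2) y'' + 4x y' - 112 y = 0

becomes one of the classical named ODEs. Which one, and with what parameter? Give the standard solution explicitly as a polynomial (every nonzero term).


All three coefficients share the factor -2; dividing through by -2 gives  (1 - x^2) y'' - 2x y' + 56 y = 0.
This matches the Legendre equation (1 - x^2) y'' - 2x y' + n(n+1) y = 0 (note the -2x y' term) with n(n+1) = 56, so n = 7; the polynomial solution is P_7(x).
With y = sum_k a_k x^k, matching x^k gives (k+2)(k+1) a_{k+2} = [k(k+1) - n(n+1)] a_k = (k - 7)(k + 8) a_k. The right side vanishes at k = 7, so the series with the parity of 7 terminates at degree 7.
Standard normalization (P_n(1) = 1): leading coefficient (2n)!/(2^n (n!)^2) = 87178291200/(128*25401600) = 429/16, so a_7 = 429/16. Work downward with a_k = (k+1)(k+2) a_{k+2} / ((k - 7)(k + 8)):
  a_5 = (6)(7)(429/16) / ((5 - 7)(5 + 8)) = (9009/8)/(-26) = -693/16
  a_3 = (4)(5)(-693/16) / ((3 - 7)(3 + 8)) = (-3465/4)/(-44) = 315/16
  a_1 = (2)(3)(315/16) / ((1 - 7)(1 + 8)) = (945/8)/(-54) = -35/16
Hence P_7(x) = 429 x^7/16 - 693 x^5/16 + 315 x^3/16 - 35 x/16.

P_7(x); series = 429 x^7/16 - 693 x^5/16 + 315 x^3/16 - 35 x/16


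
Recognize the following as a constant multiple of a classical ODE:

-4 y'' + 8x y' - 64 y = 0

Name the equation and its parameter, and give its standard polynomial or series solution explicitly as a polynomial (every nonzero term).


All three coefficients share the factor -4; dividing through by -4 gives  y'' - 2x y' + 16 y = 0.
This matches the Hermite equation y'' - 2x y' + 2n y = 0 with 2n = 16, so n = 8; the polynomial solution is H_8(x).
With y = sum_k a_k x^k, matching x^k gives (k+2)(k+1) a_{k+2} = 2(k - n) a_k = 2(k - 8) a_k. The right side vanishes at k = 8, so the series with the parity of 8 terminates at degree 8.
Standard normalization: leading coefficient of H_n is 2^n, so a_8 = 2^8 = 256. Work downward with a_k = (k+1)(k+2) a_{k+2} / (2(k - n)):
  a_6 = (7)(8)(256) / (2(6 - 8)) = 14336/(-4) = -3584
  a_4 = (5)(6)(-3584) / (2(4 - 8)) = -107520/(-8) = 13440
  a_2 = (3)(4)(13440) / (2(2 - 8)) = 161280/(-12) = -13440
  a_0 = (1)(2)(-13440) / (2(0 - 8)) = -26880/(-16) = 1680
Hence H_8(x) = 256 x^8 - 3584 x^6 + 13440 x^4 - 13440 x^2 + 1680.

H_8(x); series = 256 x^8 - 3584 x^6 + 13440 x^4 - 13440 x^2 + 1680


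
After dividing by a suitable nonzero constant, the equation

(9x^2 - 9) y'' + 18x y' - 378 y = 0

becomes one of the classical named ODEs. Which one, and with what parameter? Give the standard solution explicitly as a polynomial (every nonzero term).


All three coefficients share the factor -9; dividing through by -9 gives  (1 - x^2) y'' - 2x y' + 42 y = 0.
This matches the Legendre equation (1 - x^2) y'' - 2x y' + n(n+1) y = 0 (note the -2x y' term) with n(n+1) = 42, so n = 6; the polynomial solution is P_6(x).
With y = sum_k a_k x^k, matching x^k gives (k+2)(k+1) a_{k+2} = [k(k+1) - n(n+1)] a_k = (k - 6)(k + 7) a_k. The right side vanishes at k = 6, so the series with the parity of 6 terminates at degree 6.
Standard normalization (P_n(1) = 1): leading coefficient (2n)!/(2^n (n!)^2) = 479001600/(64*518400) = 231/16, so a_6 = 231/16. Work downward with a_k = (k+1)(k+2) a_{k+2} / ((k - 6)(k + 7)):
  a_4 = (5)(6)(231/16) / ((4 - 6)(4 + 7)) = (3465/8)/(-22) = -315/16
  a_2 = (3)(4)(-315/16) / ((2 - 6)(2 + 7)) = (-945/4)/(-36) = 105/16
  a_0 = (1)(2)(105/16) / ((0 - 6)(0 + 7)) = (105/8)/(-42) = -5/16
Hence P_6(x) = 231 x^6/16 - 315 x^4/16 + 105 x^2/16 - 5/16.

P_6(x); series = 231 x^6/16 - 315 x^4/16 + 105 x^2/16 - 5/16


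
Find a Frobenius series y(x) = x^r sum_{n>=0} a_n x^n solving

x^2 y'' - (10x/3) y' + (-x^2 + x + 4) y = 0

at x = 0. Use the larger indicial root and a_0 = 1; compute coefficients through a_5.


Write in Frobenius form y'' + (p(x)/x) y' + (q(x)/x^2) y = 0:
  p(x) = -10/3,  q(x) = -x^2 + x + 4.
Indicial equation: r(r-1) + (-10/3) r + (4) = 0 -> roots r_1 = 3, r_2 = 4/3.
Take r = r_1 = 3. Let y(x) = x^r sum_{n>=0} a_n x^n with a_0 = 1.
Substitute y = x^r sum a_n x^n and match x^{r+n}. The recurrence is
  D(n) a_n + 1 a_{n-1} - 1 a_{n-2} = 0,  where D(n) = (r+n)(r+n-1) + (-10/3)(r+n) + (4).
  a_n = [-1 a_{n-1} + 1 a_{n-2}] / D(n).
Since the indicial polynomial factors as (r - r_1)(r - r_2), D(n) = (r_1 + n - r_1)(r_1 + n - r_2) = n(n + 5/3).
Evaluating step by step (a_0 = 1):
  n = 1: D(1) = 1(1 + 5/3) = 8/3; numerator = -1(1) = -1; a_1 = (-1)/(8/3) = -3/8
  n = 2: D(2) = 2(2 + 5/3) = 22/3; numerator = -1(-3/8) + 1(1) = 11/8; a_2 = (11/8)/(22/3) = 3/16
  n = 3: D(3) = 3(3 + 5/3) = 14; numerator = -1(3/16) + 1(-3/8) = -9/16; a_3 = (-9/16)/(14) = -9/224
  n = 4: D(4) = 4(4 + 5/3) = 68/3; numerator = -1(-9/224) + 1(3/16) = 51/224; a_4 = (51/224)/(68/3) = 9/896
  n = 5: D(5) = 5(5 + 5/3) = 100/3; numerator = -1(9/896) + 1(-9/224) = -45/896; a_5 = (-45/896)/(100/3) = -27/17920

r = 3; a_0 = 1; a_1 = -3/8; a_2 = 3/16; a_3 = -9/224; a_4 = 9/896; a_5 = -27/17920


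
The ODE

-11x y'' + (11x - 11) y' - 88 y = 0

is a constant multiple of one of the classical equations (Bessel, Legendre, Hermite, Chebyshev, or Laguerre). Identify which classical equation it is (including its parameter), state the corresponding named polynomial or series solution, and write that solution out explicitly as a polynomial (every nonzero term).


All three coefficients share the factor -11; dividing through by -11 gives  x y'' + (1 - x) y' + 8 y = 0.
This matches the Laguerre equation x y'' + (1 - x) y' + n y = 0 with n = 8; the polynomial solution is L_8(x).
With y = sum_k a_k x^k, matching x^k gives (k+1)k a_{k+1} + (k+1) a_{k+1} - k a_k + n a_k = 0, i.e. (k+1)^2 a_{k+1} = (k - n) a_k = (k - 8) a_k. The right side vanishes at k = 8, so the series terminates at degree 8.
Standard normalization L_n(0) = 1 gives a_0 = 1. Work upward with a_{k+1} = (k - 8) a_k / (k+1)^2:
  a_1 = (0 - 8)(1) / 1^2 = -8/1 = -8
  a_2 = (1 - 8)(-8) / 2^2 = 56/4 = 14
  a_3 = (2 - 8)(14) / 3^2 = -84/9 = -28/3
  a_4 = (3 - 8)(-28/3) / 4^2 = (140/3)/16 = 35/12
  a_5 = (4 - 8)(35/12) / 5^2 = (-35/3)/25 = -7/15
  a_6 = (5 - 8)(-7/15) / 6^2 = (7/5)/36 = 7/180
  a_7 = (6 - 8)(7/180) / 7^2 = (-7/90)/49 = -1/630
  a_8 = (7 - 8)(-1/630) / 8^2 = (1/630)/64 = 1/40320
Hence L_8(x) = x^8/40320 - x^7/630 + 7 x^6/180 - 7 x^5/15 + 35 x^4/12 - 28 x^3/3 + 14 x^2 - 8 x + 1.

L_8(x); series = x^8/40320 - x^7/630 + 7 x^6/180 - 7 x^5/15 + 35 x^4/12 - 28 x^3/3 + 14 x^2 - 8 x + 1


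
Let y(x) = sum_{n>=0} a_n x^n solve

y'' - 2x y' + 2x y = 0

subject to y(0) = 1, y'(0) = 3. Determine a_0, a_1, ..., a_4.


Ansatz: y(x) = sum_{n>=0} a_n x^n, so y'(x) = sum_{n>=1} n a_n x^(n-1) and y''(x) = sum_{n>=2} n(n-1) a_n x^(n-2).
Substitute into P(x) y'' + Q(x) y' + R(x) y = 0 with P(x) = 1, Q(x) = -2x, R(x) = 2x, and match powers of x.
Initial conditions: a_0 = 1, a_1 = 3.
Setting the coefficient of each power of x to zero and solving order by order (substituting the coefficients already found):
  x^0: 2 a_2 = 0  ->  a_2 = 0
  x^1: 6 a_3 - 2 a_1 + 2 a_0 = 0  ->  6 a_3 = 2 a_1 - 2 a_0 = 4  ->  a_3 = 2/3
  x^2: 12 a_4 - 4 a_2 + 2 a_1 = 0  ->  12 a_4 = 4 a_2 - 2 a_1 = -6  ->  a_4 = -1/2
Truncated series: y(x) = 1 + 3 x + (2/3) x^3 - (1/2) x^4 + O(x^5).

a_0 = 1; a_1 = 3; a_2 = 0; a_3 = 2/3; a_4 = -1/2


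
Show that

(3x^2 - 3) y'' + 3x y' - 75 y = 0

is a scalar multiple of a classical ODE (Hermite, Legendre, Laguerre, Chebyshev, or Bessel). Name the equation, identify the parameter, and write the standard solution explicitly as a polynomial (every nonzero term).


All three coefficients share the factor -3; dividing through by -3 gives  (1 - x^2) y'' - x y' + 25 y = 0.
This matches the Chebyshev equation (1 - x^2) y'' - x y' + n^2 y = 0 (note the -x y' term, not -2x y') with n^2 = 25, so n = 5; the polynomial solution is T_5(x).
With y = sum_k a_k x^k, matching x^k gives (k+2)(k+1) a_{k+2} = (k^2 - n^2) a_k = (k - 5)(k + 5) a_k. The right side vanishes at k = 5, so the series with the parity of 5 terminates at degree 5.
Standard normalization: leading coefficient of T_n is 2^(n-1), so a_5 = 2^4 = 16. Work downward with a_k = (k+1)(k+2) a_{k+2} / ((k - 5)(k + 5)):
  a_3 = (4)(5)(16) / ((3 - 5)(3 + 5)) = 320/(-16) = -20
  a_1 = (2)(3)(-20) / ((1 - 5)(1 + 5)) = -120/(-24) = 5
Hence T_5(x) = 16 x^5 - 20 x^3 + 5 x.

T_5(x); series = 16 x^5 - 20 x^3 + 5 x


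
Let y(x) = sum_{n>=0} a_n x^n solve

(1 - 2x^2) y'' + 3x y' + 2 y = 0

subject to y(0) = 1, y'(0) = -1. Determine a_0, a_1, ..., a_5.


Ansatz: y(x) = sum_{n>=0} a_n x^n, so y'(x) = sum_{n>=1} n a_n x^(n-1) and y''(x) = sum_{n>=2} n(n-1) a_n x^(n-2).
Substitute into P(x) y'' + Q(x) y' + R(x) y = 0 with P(x) = 1 - 2x^2, Q(x) = 3x, R(x) = 2, and match powers of x.
Initial conditions: a_0 = 1, a_1 = -1.
Setting the coefficient of each power of x to zero and solving order by order (substituting the coefficients already found):
  x^0: 2 a_2 + 2 a_0 = 0  ->  2 a_2 = -2 a_0 = -2  ->  a_2 = -1
  x^1: 6 a_3 + 5 a_1 = 0  ->  6 a_3 = -5 a_1 = 5  ->  a_3 = 5/6
  x^2: 12 a_4 + 4 a_2 = 0  ->  12 a_4 = -4 a_2 = 4  ->  a_4 = 1/3
  x^3: 20 a_5 - a_3 = 0  ->  20 a_5 = a_3 = 5/6  ->  a_5 = 1/24
Truncated series: y(x) = 1 - x - x^2 + (5/6) x^3 + (1/3) x^4 + (1/24) x^5 + O(x^6).

a_0 = 1; a_1 = -1; a_2 = -1; a_3 = 5/6; a_4 = 1/3; a_5 = 1/24


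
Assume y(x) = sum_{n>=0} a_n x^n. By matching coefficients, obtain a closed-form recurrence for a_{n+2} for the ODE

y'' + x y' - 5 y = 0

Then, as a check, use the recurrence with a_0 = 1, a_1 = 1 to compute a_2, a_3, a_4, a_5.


Substitute y = sum_n a_n x^n.
y''(x) has coefficient (n+2)(n+1) a_{n+2} at x^n;
x y'(x) has coefficient n a_n at x^n (shift);
-5 y(x) has coefficient -5 a_n at x^n.
Matching x^n: (n+2)(n+1) a_{n+2} + (n - 5) a_n = 0.
Thus a_{n+2} = (-n + 5) / ((n+1)(n+2)) * a_n.

Check with a_0 = 1, a_1 = 1 (apply the recurrence for n = 0, 1, 2, 3): a_0 = 1, a_1 = 1, a_2 = 5/2, a_3 = 2/3, a_4 = 5/8, a_5 = 1/15.

a_(n+2) = (-n + 5) / ((n+1)(n+2)) * a_n; check: a_0 = 1, a_1 = 1, a_2 = 5/2, a_3 = 2/3, a_4 = 5/8, a_5 = 1/15


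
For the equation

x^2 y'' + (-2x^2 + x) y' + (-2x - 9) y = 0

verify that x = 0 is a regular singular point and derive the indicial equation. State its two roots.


Divide by x^2 to reach normal form y'' + P_1(x) y' + P_2(x) y = 0 with P_1(x) = -2 + 1/x and P_2(x) = -2/x - 9/x^2.
x = 0 is a singular point because the y'-coefficient -2 + 1/x has a pole at x = 0 and the y-coefficient -2/x - 9/x^2 has a pole at x = 0.
It is a regular singular point because x P_1(x) = p(x) = 1 - 2x and x^2 P_2(x) = q(x) = -2x - 9 are polynomials, hence analytic at x = 0.
p(0) = 1,  q(0) = -9.
Indicial equation: r(r-1) + p(0) r + q(0) = 0, i.e. r^2 + (p(0) - 1) r + q(0) = 0, i.e. r^2 - 9 = 0.
Discriminant: (0)^2 - 4(-9) = 36, so r = (0 ± 6)/2.
Solving: r_1 = 3, r_2 = -3.

indicial: r^2 - 9 = 0; roots r_1 = 3, r_2 = -3


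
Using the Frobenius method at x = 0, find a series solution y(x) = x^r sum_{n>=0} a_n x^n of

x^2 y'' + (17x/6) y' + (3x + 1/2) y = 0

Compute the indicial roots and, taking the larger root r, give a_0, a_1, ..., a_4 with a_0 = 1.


Write in Frobenius form y'' + (p(x)/x) y' + (q(x)/x^2) y = 0:
  p(x) = 17/6,  q(x) = 3x + 1/2.
Indicial equation: r(r-1) + (17/6) r + (1/2) = 0 -> roots r_1 = -1/3, r_2 = -3/2.
Take r = r_1 = -1/3. Let y(x) = x^r sum_{n>=0} a_n x^n with a_0 = 1.
Substitute y = x^r sum a_n x^n and match x^{r+n}. The recurrence is
  D(n) a_n + 3 a_{n-1} = 0,  where D(n) = (r+n)(r+n-1) + (17/6)(r+n) + (1/2).
  a_n = -3 / D(n) * a_{n-1}.
Since the indicial polynomial factors as (r - r_1)(r - r_2), D(n) = (r_1 + n - r_1)(r_1 + n - r_2) = n(n + 7/6).
Evaluating step by step (a_0 = 1):
  n = 1: D(1) = 1(1 + 7/6) = 13/6; numerator = -3(1) = -3; a_1 = (-3)/(13/6) = -18/13
  n = 2: D(2) = 2(2 + 7/6) = 19/3; numerator = -3(-18/13) = 54/13; a_2 = (54/13)/(19/3) = 162/247
  n = 3: D(3) = 3(3 + 7/6) = 25/2; numerator = -3(162/247) = -486/247; a_3 = (-486/247)/(25/2) = -972/6175
  n = 4: D(4) = 4(4 + 7/6) = 62/3; numerator = -3(-972/6175) = 2916/6175; a_4 = (2916/6175)/(62/3) = 4374/191425

r = -1/3; a_0 = 1; a_1 = -18/13; a_2 = 162/247; a_3 = -972/6175; a_4 = 4374/191425


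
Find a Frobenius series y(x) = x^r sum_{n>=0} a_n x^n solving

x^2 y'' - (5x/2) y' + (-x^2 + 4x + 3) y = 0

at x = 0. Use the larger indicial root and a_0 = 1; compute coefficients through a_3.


Write in Frobenius form y'' + (p(x)/x) y' + (q(x)/x^2) y = 0:
  p(x) = -5/2,  q(x) = -x^2 + 4x + 3.
Indicial equation: r(r-1) + (-5/2) r + (3) = 0 -> roots r_1 = 2, r_2 = 3/2.
Take r = r_1 = 2. Let y(x) = x^r sum_{n>=0} a_n x^n with a_0 = 1.
Substitute y = x^r sum a_n x^n and match x^{r+n}. The recurrence is
  D(n) a_n + 4 a_{n-1} - 1 a_{n-2} = 0,  where D(n) = (r+n)(r+n-1) + (-5/2)(r+n) + (3).
  a_n = [-4 a_{n-1} + 1 a_{n-2}] / D(n).
Since the indicial polynomial factors as (r - r_1)(r - r_2), D(n) = (r_1 + n - r_1)(r_1 + n - r_2) = n(n + 1/2).
Evaluating step by step (a_0 = 1):
  n = 1: D(1) = 1(1 + 1/2) = 3/2; numerator = -4(1) = -4; a_1 = (-4)/(3/2) = -8/3
  n = 2: D(2) = 2(2 + 1/2) = 5; numerator = -4(-8/3) + 1(1) = 35/3; a_2 = (35/3)/(5) = 7/3
  n = 3: D(3) = 3(3 + 1/2) = 21/2; numerator = -4(7/3) + 1(-8/3) = -12; a_3 = (-12)/(21/2) = -8/7

r = 2; a_0 = 1; a_1 = -8/3; a_2 = 7/3; a_3 = -8/7


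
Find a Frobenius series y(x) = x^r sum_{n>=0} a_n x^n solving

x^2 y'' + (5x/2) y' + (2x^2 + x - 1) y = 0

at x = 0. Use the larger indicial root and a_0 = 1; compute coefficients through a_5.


Write in Frobenius form y'' + (p(x)/x) y' + (q(x)/x^2) y = 0:
  p(x) = 5/2,  q(x) = 2x^2 + x - 1.
Indicial equation: r(r-1) + (5/2) r + (-1) = 0 -> roots r_1 = 1/2, r_2 = -2.
Take r = r_1 = 1/2. Let y(x) = x^r sum_{n>=0} a_n x^n with a_0 = 1.
Substitute y = x^r sum a_n x^n and match x^{r+n}. The recurrence is
  D(n) a_n + 1 a_{n-1} + 2 a_{n-2} = 0,  where D(n) = (r+n)(r+n-1) + (5/2)(r+n) + (-1).
  a_n = [-1 a_{n-1} - 2 a_{n-2}] / D(n).
Since the indicial polynomial factors as (r - r_1)(r - r_2), D(n) = (r_1 + n - r_1)(r_1 + n - r_2) = n(n + 5/2).
Evaluating step by step (a_0 = 1):
  n = 1: D(1) = 1(1 + 5/2) = 7/2; numerator = -1(1) = -1; a_1 = (-1)/(7/2) = -2/7
  n = 2: D(2) = 2(2 + 5/2) = 9; numerator = -1(-2/7) - 2(1) = -12/7; a_2 = (-12/7)/(9) = -4/21
  n = 3: D(3) = 3(3 + 5/2) = 33/2; numerator = -1(-4/21) - 2(-2/7) = 16/21; a_3 = (16/21)/(33/2) = 32/693
  n = 4: D(4) = 4(4 + 5/2) = 26; numerator = -1(32/693) - 2(-4/21) = 232/693; a_4 = (232/693)/(26) = 116/9009
  n = 5: D(5) = 5(5 + 5/2) = 75/2; numerator = -1(116/9009) - 2(32/693) = -316/3003; a_5 = (-316/3003)/(75/2) = -632/225225

r = 1/2; a_0 = 1; a_1 = -2/7; a_2 = -4/21; a_3 = 32/693; a_4 = 116/9009; a_5 = -632/225225


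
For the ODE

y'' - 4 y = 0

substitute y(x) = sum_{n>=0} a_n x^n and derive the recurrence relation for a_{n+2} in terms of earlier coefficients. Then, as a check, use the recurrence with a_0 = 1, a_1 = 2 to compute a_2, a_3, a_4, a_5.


Substitute y = sum_n a_n x^n into y'' + (const) y = 0.
y''(x) = sum_{n>=0} (n+2)(n+1) a_{n+2} x^n.
The ODE becomes sum_n [(n+2)(n+1) a_{n+2} - 4 a_n] x^n = 0.
Setting each coefficient to zero gives the recurrence:
  (n+2)(n+1) a_{n+2} - 4 a_n = 0,
  a_{n+2} = 4 / ((n+1)(n+2)) a_n.

Check with a_0 = 1, a_1 = 2 (apply the recurrence for n = 0, 1, 2, 3): a_0 = 1, a_1 = 2, a_2 = 2, a_3 = 4/3, a_4 = 2/3, a_5 = 4/15.

a_{n+2} = 4/((n+1)(n+2)) * a_n; check: a_0 = 1, a_1 = 2, a_2 = 2, a_3 = 4/3, a_4 = 2/3, a_5 = 4/15


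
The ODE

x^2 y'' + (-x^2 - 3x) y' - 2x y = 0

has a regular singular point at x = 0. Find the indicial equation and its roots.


Divide by x^2 to reach normal form y'' + P_1(x) y' + P_2(x) y = 0 with P_1(x) = -1 - 3/x and P_2(x) = -2/x.
x = 0 is a singular point because the y'-coefficient -1 - 3/x has a pole at x = 0 and the y-coefficient -2/x has a pole at x = 0.
It is a regular singular point because x P_1(x) = p(x) = -x - 3 and x^2 P_2(x) = q(x) = -2x are polynomials, hence analytic at x = 0.
p(0) = -3,  q(0) = 0.
Indicial equation: r(r-1) + p(0) r + q(0) = 0, i.e. r^2 + (p(0) - 1) r + q(0) = 0, i.e. r^2 - 4 r = 0.
Discriminant: (-4)^2 - 4(0) = 16, so r = (4 ± 4)/2.
Solving: r_1 = 4, r_2 = 0.

indicial: r^2 - 4 r = 0; roots r_1 = 4, r_2 = 0


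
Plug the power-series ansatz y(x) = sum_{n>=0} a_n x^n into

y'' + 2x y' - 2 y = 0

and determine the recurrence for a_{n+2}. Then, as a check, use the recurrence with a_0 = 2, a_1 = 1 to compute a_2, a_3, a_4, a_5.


Substitute y = sum_n a_n x^n.
y''(x) has coefficient (n+2)(n+1) a_{n+2} at x^n;
2 x y'(x) has coefficient 2 n a_n at x^n (shift);
-2 y(x) has coefficient -2 a_n at x^n.
Matching x^n: (n+2)(n+1) a_{n+2} + (2n - 2) a_n = 0.
Thus a_{n+2} = (-2n + 2) / ((n+1)(n+2)) * a_n.

Check with a_0 = 2, a_1 = 1 (apply the recurrence for n = 0, 1, 2, 3): a_0 = 2, a_1 = 1, a_2 = 2, a_3 = 0, a_4 = -1/3, a_5 = 0.

a_(n+2) = (-2n + 2) / ((n+1)(n+2)) * a_n; check: a_0 = 2, a_1 = 1, a_2 = 2, a_3 = 0, a_4 = -1/3, a_5 = 0


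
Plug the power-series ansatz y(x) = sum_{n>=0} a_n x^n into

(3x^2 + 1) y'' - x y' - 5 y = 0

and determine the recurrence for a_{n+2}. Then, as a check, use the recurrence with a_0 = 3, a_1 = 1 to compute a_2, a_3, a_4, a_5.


Substitute y = sum_n a_n x^n.
(1 + 3 x^2) y'' contributes (n+2)(n+1) a_{n+2} + 3 n(n-1) a_n at x^n.
-x y'(x) contributes -n a_n at x^n.
-5 y(x) contributes -5 a_n at x^n.
Matching x^n: (n+2)(n+1) a_{n+2} + (3 n(n-1) - n - 5) a_n = 0.
Thus a_{n+2} = (-3 n(n-1) + n + 5) / ((n+1)(n+2)) * a_n.

Check with a_0 = 3, a_1 = 1 (apply the recurrence for n = 0, 1, 2, 3): a_0 = 3, a_1 = 1, a_2 = 15/2, a_3 = 1, a_4 = 5/8, a_5 = -1/2.

a_(n+2) = (-3 n(n-1) + n + 5) / ((n+1)(n+2)) * a_n; check: a_0 = 3, a_1 = 1, a_2 = 15/2, a_3 = 1, a_4 = 5/8, a_5 = -1/2


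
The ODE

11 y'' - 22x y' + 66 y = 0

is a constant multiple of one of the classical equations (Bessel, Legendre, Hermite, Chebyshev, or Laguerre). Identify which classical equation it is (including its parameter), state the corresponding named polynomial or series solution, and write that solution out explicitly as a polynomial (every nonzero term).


All three coefficients share the factor 11; dividing through by 11 gives  y'' - 2x y' + 6 y = 0.
This matches the Hermite equation y'' - 2x y' + 2n y = 0 with 2n = 6, so n = 3; the polynomial solution is H_3(x).
With y = sum_k a_k x^k, matching x^k gives (k+2)(k+1) a_{k+2} = 2(k - n) a_k = 2(k - 3) a_k. The right side vanishes at k = 3, so the series with the parity of 3 terminates at degree 3.
Standard normalization: leading coefficient of H_n is 2^n, so a_3 = 2^3 = 8. Work downward with a_k = (k+1)(k+2) a_{k+2} / (2(k - n)):
  a_1 = (2)(3)(8) / (2(1 - 3)) = 48/(-4) = -12
Hence H_3(x) = 8 x^3 - 12 x.

H_3(x); series = 8 x^3 - 12 x


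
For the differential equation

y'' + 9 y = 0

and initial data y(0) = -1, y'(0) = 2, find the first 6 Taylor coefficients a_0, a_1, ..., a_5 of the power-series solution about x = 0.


Ansatz: y(x) = sum_{n>=0} a_n x^n, so y'(x) = sum_{n>=1} n a_n x^(n-1) and y''(x) = sum_{n>=2} n(n-1) a_n x^(n-2).
Substitute into P(x) y'' + Q(x) y' + R(x) y = 0 with P(x) = 1, Q(x) = 0, R(x) = 9, and match powers of x.
Initial conditions: a_0 = -1, a_1 = 2.
Setting the coefficient of each power of x to zero and solving order by order (substituting the coefficients already found):
  x^0: 2 a_2 + 9 a_0 = 0  ->  2 a_2 = -9 a_0 = 9  ->  a_2 = 9/2
  x^1: 6 a_3 + 9 a_1 = 0  ->  6 a_3 = -9 a_1 = -18  ->  a_3 = -3
  x^2: 12 a_4 + 9 a_2 = 0  ->  12 a_4 = -9 a_2 = -81/2  ->  a_4 = -27/8
  x^3: 20 a_5 + 9 a_3 = 0  ->  20 a_5 = -9 a_3 = 27  ->  a_5 = 27/20
Truncated series: y(x) = -1 + 2 x + (9/2) x^2 - 3 x^3 - (27/8) x^4 + (27/20) x^5 + O(x^6).

a_0 = -1; a_1 = 2; a_2 = 9/2; a_3 = -3; a_4 = -27/8; a_5 = 27/20


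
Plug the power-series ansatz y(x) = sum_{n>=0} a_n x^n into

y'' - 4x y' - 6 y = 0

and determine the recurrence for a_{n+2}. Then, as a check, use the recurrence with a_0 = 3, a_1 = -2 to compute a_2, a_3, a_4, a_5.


Substitute y = sum_n a_n x^n.
y''(x) has coefficient (n+2)(n+1) a_{n+2} at x^n;
-4 x y'(x) has coefficient -4 n a_n at x^n (shift);
-6 y(x) has coefficient -6 a_n at x^n.
Matching x^n: (n+2)(n+1) a_{n+2} + (-4n - 6) a_n = 0.
Thus a_{n+2} = (4n + 6) / ((n+1)(n+2)) * a_n.

Check with a_0 = 3, a_1 = -2 (apply the recurrence for n = 0, 1, 2, 3): a_0 = 3, a_1 = -2, a_2 = 9, a_3 = -10/3, a_4 = 21/2, a_5 = -3.

a_(n+2) = (4n + 6) / ((n+1)(n+2)) * a_n; check: a_0 = 3, a_1 = -2, a_2 = 9, a_3 = -10/3, a_4 = 21/2, a_5 = -3
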